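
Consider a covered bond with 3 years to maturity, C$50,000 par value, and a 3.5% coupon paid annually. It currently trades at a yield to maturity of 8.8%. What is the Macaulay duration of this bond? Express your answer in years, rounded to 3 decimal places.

2.891 years

Periodic yield y = 0.088. Discount each cash flow and weight by its year:
  t   CF        PV=CF/(1+0.088)^t    t·PV
  1     1,750.00     1,608.4559     1,608.4559
  2     1,750.00     1,478.3602     2,956.7204
  3    51,750.00    40,181.2708   120,543.8124
  Σ                 43,268.0869   125,108.9887
Price P = Σ PV = 43,268.0869.
Macaulay duration = Σ(t·PV) / P = 125,108.9887 / 43,268.0869 = 2.89148 years.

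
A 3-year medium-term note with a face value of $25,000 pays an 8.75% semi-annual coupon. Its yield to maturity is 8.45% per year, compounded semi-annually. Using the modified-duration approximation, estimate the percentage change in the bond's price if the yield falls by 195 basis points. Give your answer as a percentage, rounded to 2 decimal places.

Periodic yield y = 0.04225. Modified duration first:
  t   CF        PV=CF/(1+0.04225)^t    t·PV
  1     1,093.75     1,049.4123     1,049.4123
  2     1,093.75     1,006.8720     2,013.7440
  3     1,093.75       966.0561     2,898.1684
  4     1,093.75       926.8948     3,707.5792
  5     1,093.75       889.3210     4,446.6050
  6    26,093.75    20,356.5921   122,139.5526
  Σ                 25,195.1483   136,255.0615
P = 25,195.1483; D_Mac = 5.40799 half-year periods = 2.70399 yrs; D_mod = 2.70399/(1+0.04225) = 2.59438 yrs.
ΔP/P ≈ -D_mod · Δy = -2.59438 × (-0.0195) = +0.050590 = +5.0590%.

+5.06%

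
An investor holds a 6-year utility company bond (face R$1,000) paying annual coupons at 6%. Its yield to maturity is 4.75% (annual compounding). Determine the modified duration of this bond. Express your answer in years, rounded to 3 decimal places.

Periodic yield y = 0.0475. First find Macaulay duration:
  t   CF        PV=CF/(1+0.0475)^t    t·PV
  1        60.00        57.2792        57.2792
  2        60.00        54.6818       109.3637
  3        60.00        52.2022       156.6067
  4        60.00        49.8351       199.3403
  5        60.00        47.5753       237.8763
  6     1,060.00       802.3829     4,814.2975
  Σ                  1,063.9566     5,574.7637
P = 1,063.9566; Macaulay duration = 5,574.7637 / 1,063.9566 = 5.23965 years.
Modified duration = D_Mac / (1 + y) = 5.23965 / 1.0475 = 5.00206 years.

5.002 years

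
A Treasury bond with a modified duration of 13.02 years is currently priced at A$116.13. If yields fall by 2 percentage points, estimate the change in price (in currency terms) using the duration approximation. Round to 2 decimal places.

Duration approximation: ΔP/P ≈ -D_mod · Δy = -13.02 × (-0.02) = +0.260400.
ΔP ≈ 116.13 × (+0.260400) = +30.240252.

+A$30.24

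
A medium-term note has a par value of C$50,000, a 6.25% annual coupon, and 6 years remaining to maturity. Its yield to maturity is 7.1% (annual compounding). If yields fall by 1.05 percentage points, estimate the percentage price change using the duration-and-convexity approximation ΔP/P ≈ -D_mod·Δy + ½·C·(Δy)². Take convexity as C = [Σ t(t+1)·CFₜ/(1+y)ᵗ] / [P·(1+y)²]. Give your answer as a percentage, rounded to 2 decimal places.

+5.23%

With y = 0.071:
  t   CF        PV=CF/(1+0.071)^t    t·PV        t(t+1)·PV
  1     3,125.00     2,917.8338     2,917.8338       5,835.6676
  2     3,125.00     2,724.4013     5,448.8026      16,346.4078
  3     3,125.00     2,543.7921     7,631.3762      30,525.5048
  4     3,125.00     2,375.1560     9,500.6240      47,503.1199
  5     3,125.00     2,217.6993    11,088.4967      66,530.9802
  6    53,125.00    35,201.5768   211,209.4611   1,478,466.2277
  Σ                 47,980.4594   247,796.5944   1,645,207.9081
P = 47,980.4594; D_Mac = 5.16453 yrs; D_mod = 4.82216 yrs; C = 29.89355.
Duration effect: -4.82216 × (-0.0105) = +0.050633
Convexity effect: 0.5 × 29.89355 × (-0.0105)² = +0.0016479
ΔP/P ≈ +0.050633 + 0.0016479 = +0.052281 = +5.2281%.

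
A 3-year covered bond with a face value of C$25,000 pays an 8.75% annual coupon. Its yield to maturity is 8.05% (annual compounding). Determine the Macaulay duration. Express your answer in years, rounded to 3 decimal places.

Periodic yield y = 0.0805. Discount each cash flow and weight by its year:
  t   CF        PV=CF/(1+0.0805)^t    t·PV
  1     2,187.50     2,024.5257     2,024.5257
  2     2,187.50     1,873.6934     3,747.3867
  3    27,187.50    21,552.3664    64,657.0991
  Σ                 25,450.5854    70,429.0115
Price P = Σ PV = 25,450.5854.
Macaulay duration = Σ(t·PV) / P = 70,429.0115 / 25,450.5854 = 2.76728 years.

2.767 years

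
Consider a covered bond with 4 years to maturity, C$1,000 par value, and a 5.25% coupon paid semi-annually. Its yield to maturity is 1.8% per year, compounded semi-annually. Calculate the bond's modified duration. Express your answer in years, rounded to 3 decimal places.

3.651 years

Periodic yield y = 0.009. First find Macaulay duration:
  t   CF        PV=CF/(1+0.009)^t    t·PV
  1        26.25        26.0159        26.0159
  2        26.25        25.7838        51.5676
  3        26.25        25.5538        76.6615
  4        26.25        25.3259       101.3035
  5        26.25        25.1000       125.4999
  6        26.25        24.8761       149.2566
  7        26.25        24.6542       172.5795
  8     1,026.25       955.2649     7,642.1195
  Σ                  1,132.5746     8,345.0040
P = 1,132.5746; Macaulay duration = 8,345.0040 / 1,132.5746 = 7.36817 half-year periods = 3.68409 years.
Modified duration = D_Mac / (1 + y) = 3.68409 / 1.009 = 3.65122 years.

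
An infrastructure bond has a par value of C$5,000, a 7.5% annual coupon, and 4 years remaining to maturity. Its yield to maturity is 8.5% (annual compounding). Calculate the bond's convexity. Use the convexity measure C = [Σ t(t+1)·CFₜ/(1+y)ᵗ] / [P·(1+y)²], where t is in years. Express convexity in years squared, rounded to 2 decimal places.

14.70

With y = 0.085:
  t   CF        PV=CF/(1+0.085)^t    t·PV        t(t+1)·PV
  1       375.00       345.6221       345.6221         691.2442
  2       375.00       318.5457       637.0915       1,911.2744
  3       375.00       293.5905       880.7716       3,523.0864
  4     5,375.00     3,878.4618    15,513.8471      77,569.2356
  Σ                  4,836.2202    17,377.3323      83,694.8406
P = 4,836.2202.
Convexity = Σ t(t+1)·PV / [P·(1+y)²] = 83,694.8406 / (4,836.2202 × 1.177225) = 14.70054.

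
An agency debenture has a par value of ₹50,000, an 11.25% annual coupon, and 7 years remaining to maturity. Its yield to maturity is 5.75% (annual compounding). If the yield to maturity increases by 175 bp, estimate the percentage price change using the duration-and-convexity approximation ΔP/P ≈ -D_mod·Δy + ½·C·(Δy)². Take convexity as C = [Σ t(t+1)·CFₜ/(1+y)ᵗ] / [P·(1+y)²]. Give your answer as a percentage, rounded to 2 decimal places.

With y = 0.0575:
  t   CF        PV=CF/(1+0.0575)^t    t·PV        t(t+1)·PV
  1     5,625.00     5,319.1489     5,319.1489      10,638.2979
  2     5,625.00     5,029.9281    10,059.8561      30,179.5684
  3     5,625.00     4,756.4332    14,269.2995      57,077.1980
  4     5,625.00     4,497.8091    17,991.2366      89,956.1828
  5     5,625.00     4,253.2474    21,266.2371     127,597.4224
  6     5,625.00     4,021.9834    24,131.9002     168,923.3015
  7    55,625.00    37,610.3514   263,272.4601   2,106,179.6810
  Σ                 65,488.9015   356,310.1385   2,590,551.6520
P = 65,488.9015; D_Mac = 5.44077 yrs; D_mod = 5.14494 yrs; C = 35.37234.
Duration effect: -5.14494 × (+0.0175) = -0.090036
Convexity effect: 0.5 × 35.37234 × (0.0175)² = +0.0054164
ΔP/P ≈ -0.090036 + 0.0054164 = -0.084620 = -8.4620%.

-8.46%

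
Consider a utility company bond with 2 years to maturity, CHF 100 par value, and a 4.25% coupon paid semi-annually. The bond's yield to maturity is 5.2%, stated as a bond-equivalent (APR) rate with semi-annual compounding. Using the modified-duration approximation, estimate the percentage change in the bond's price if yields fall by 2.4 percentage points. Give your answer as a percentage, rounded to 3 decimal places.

Periodic yield y = 0.026. Modified duration first:
  t   CF        PV=CF/(1+0.026)^t    t·PV
  1        2.125         2.0712         2.0712
  2        2.125         2.0187         4.0373
  3        2.125         1.9675         5.9025
  4      102.125        92.1600       368.6401
  Σ                     98.2174       380.6511
P = 98.2174; D_Mac = 3.87560 half-year periods = 1.93780 yrs; D_mod = 1.93780/(1+0.026) = 1.88869 yrs.
ΔP/P ≈ -D_mod · Δy = -1.88869 × (-0.024) = +0.045329 = +4.5329%.

+4.533%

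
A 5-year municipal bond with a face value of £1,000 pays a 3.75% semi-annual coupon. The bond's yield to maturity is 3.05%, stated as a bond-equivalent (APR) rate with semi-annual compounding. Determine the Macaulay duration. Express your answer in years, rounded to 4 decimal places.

Periodic yield y = 0.01525. Discount each cash flow and weight by its period:
  t   CF        PV=CF/(1+0.01525)^t    t·PV
  1        18.75        18.4684        18.4684
  2        18.75        18.1909        36.3819
  3        18.75        17.9177        53.7531
  4        18.75        17.6486        70.5942
  5        18.75        17.3835        86.9173
  6        18.75        17.1223       102.7341
  7        18.75        16.8652       118.0561
  8        18.75        16.6118       132.8946
  9        18.75        16.3623       147.2607
  10    1,018.75       875.6643     8,756.6429
  Σ                  1,032.2349     9,523.7032
Price P = Σ PV = 1,032.2349.
Macaulay duration = Σ(t·PV) / P = 9,523.7032 / 1,032.2349 = 9.22629 half-year periods.
In years: 9.22629 / 2 = 4.61315 years.

4.6131 years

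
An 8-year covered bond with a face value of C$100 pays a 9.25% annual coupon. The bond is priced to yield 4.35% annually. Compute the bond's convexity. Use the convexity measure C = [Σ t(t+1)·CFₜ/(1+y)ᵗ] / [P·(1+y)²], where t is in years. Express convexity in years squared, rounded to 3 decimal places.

47.314

With y = 0.0435:
  t   CF        PV=CF/(1+0.0435)^t    t·PV        t(t+1)·PV
  1         9.25         8.8644         8.8644          17.7288
  2         9.25         8.4949        16.9897          50.9692
  3         9.25         8.1407        24.4222          97.6890
  4         9.25         7.8014        31.2056         156.0278
  5         9.25         7.4762        37.3809         224.2853
  6         9.25         7.1645        42.9871         300.9098
  7         9.25         6.8659        48.0610         384.4878
  8       109.25        77.7109       621.6870       5,595.1833
  Σ                    132.5188       831.5979       6,827.2809
P = 132.5188.
Convexity = Σ t(t+1)·PV / [P·(1+y)²] = 6,827.2809 / (132.5188 × 1.088892) = 47.31352.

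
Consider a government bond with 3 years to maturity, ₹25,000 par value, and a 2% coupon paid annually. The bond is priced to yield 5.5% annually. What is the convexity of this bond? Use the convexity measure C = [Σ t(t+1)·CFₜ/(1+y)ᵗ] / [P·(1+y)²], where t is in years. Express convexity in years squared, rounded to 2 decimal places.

With y = 0.055:
  t   CF        PV=CF/(1+0.055)^t    t·PV        t(t+1)·PV
  1       500.00       473.9336       473.9336         947.8673
  2       500.00       449.2262       898.4524       2,695.3572
  3    25,500.00    21,716.1484    65,148.4453     260,593.7812
  Σ                 22,639.3083    66,520.8314     264,237.0058
P = 22,639.3083.
Convexity = Σ t(t+1)·PV / [P·(1+y)²] = 264,237.0058 / (22,639.3083 × 1.113025) = 10.48638.

10.49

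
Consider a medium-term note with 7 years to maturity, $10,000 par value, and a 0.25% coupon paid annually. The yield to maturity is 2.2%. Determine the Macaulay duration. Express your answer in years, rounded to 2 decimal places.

6.94 years

Periodic yield y = 0.022. Discount each cash flow and weight by its year:
  t   CF        PV=CF/(1+0.022)^t    t·PV
  1        25.00        24.4618        24.4618
  2        25.00        23.9353        47.8705
  3        25.00        23.4200        70.2601
  4        25.00        22.9159        91.6635
  5        25.00        22.4226       112.1129
  6        25.00        21.9399       131.6394
  7    10,025.00     8,608.5124    60,259.5870
  Σ                  8,747.6079    60,737.5952
Price P = Σ PV = 8,747.6079.
Macaulay duration = Σ(t·PV) / P = 60,737.5952 / 8,747.6079 = 6.94334 years.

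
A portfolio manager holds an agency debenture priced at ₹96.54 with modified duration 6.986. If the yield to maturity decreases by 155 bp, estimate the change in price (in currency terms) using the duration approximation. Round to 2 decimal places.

+₹10.45

Duration approximation: ΔP/P ≈ -D_mod · Δy = -6.986 × (-0.0155) = +0.108283.
ΔP ≈ 96.54 × (+0.108283) = +10.45364082.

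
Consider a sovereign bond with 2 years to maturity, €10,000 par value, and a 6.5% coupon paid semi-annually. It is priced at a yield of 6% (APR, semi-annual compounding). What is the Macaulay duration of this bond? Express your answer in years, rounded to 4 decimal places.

Periodic yield y = 0.03. Discount each cash flow and weight by its period:
  t   CF        PV=CF/(1+0.03)^t    t·PV
  1       325.00       315.5340       315.5340
  2       325.00       306.3437       612.6873
  3       325.00       297.4210       892.2631
  4    10,325.00     9,173.6288    36,694.5151
  Σ                 10,092.9275    38,514.9995
Price P = Σ PV = 10,092.9275.
Macaulay duration = Σ(t·PV) / P = 38,514.9995 / 10,092.9275 = 3.81604 half-year periods.
In years: 3.81604 / 2 = 1.90802 years.

1.9080 years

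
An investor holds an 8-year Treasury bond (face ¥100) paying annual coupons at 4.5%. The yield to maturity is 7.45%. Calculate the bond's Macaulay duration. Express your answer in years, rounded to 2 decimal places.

Periodic yield y = 0.0745. Discount each cash flow and weight by its year:
  t   CF        PV=CF/(1+0.0745)^t    t·PV
  1         4.50         4.1880         4.1880
  2         4.50         3.8976         7.7952
  3         4.50         3.6274        10.8821
  4         4.50         3.3759        13.5035
  5         4.50         3.1418        15.7091
  6         4.50         2.9240        17.5439
  7         4.50         2.7212        19.0487
  8       104.50        58.8119       470.4949
  Σ                     82.6878       559.1654
Price P = Σ PV = 82.6878.
Macaulay duration = Σ(t·PV) / P = 559.1654 / 82.6878 = 6.76237 years.

6.76 years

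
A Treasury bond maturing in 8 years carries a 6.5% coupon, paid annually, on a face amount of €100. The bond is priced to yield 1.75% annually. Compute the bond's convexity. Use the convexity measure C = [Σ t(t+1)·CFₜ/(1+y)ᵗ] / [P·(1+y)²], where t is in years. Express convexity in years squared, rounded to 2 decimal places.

54.79

With y = 0.0175:
  t   CF        PV=CF/(1+0.0175)^t    t·PV        t(t+1)·PV
  1         6.50         6.3882         6.3882          12.7764
  2         6.50         6.2783        12.5567          37.6700
  3         6.50         6.1704        18.5111          74.0443
  4         6.50         6.0642        24.2569         121.2846
  5         6.50         5.9599        29.7997         178.7979
  6         6.50         5.8574        35.1446         246.0119
  7         6.50         5.7567        40.2968         322.3743
  8       106.50        92.6988       741.5907       6,674.3159
  Σ                    135.1740       908.5445       7,667.2754
P = 135.1740.
Convexity = Σ t(t+1)·PV / [P·(1+y)²] = 7,667.2754 / (135.1740 × 1.035306) = 54.78719.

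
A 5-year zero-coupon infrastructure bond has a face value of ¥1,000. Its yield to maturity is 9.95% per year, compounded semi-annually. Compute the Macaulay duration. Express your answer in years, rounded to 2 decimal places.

A zero-coupon bond has a single cash flow at maturity, so its Macaulay duration equals its maturity: 5 years.
(Equivalently: 10 semi-annual periods ÷ 2 = 5 years.)

5.00 years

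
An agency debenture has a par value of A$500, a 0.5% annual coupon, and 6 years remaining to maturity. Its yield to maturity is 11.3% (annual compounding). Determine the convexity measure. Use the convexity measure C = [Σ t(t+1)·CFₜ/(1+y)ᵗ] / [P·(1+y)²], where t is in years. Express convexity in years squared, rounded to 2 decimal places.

33.11

With y = 0.113:
  t   CF        PV=CF/(1+0.113)^t    t·PV        t(t+1)·PV
  1         2.50         2.2462         2.2462           4.4924
  2         2.50         2.0181         4.0363          12.1088
  3         2.50         1.8132         5.4397          21.7588
  4         2.50         1.6291         6.5166          32.5829
  5         2.50         1.4637         7.3187          43.9122
  6       502.50       264.3413     1,586.0480      11,102.3361
  Σ                    273.5118     1,611.6054      11,217.1912
P = 273.5118.
Convexity = Σ t(t+1)·PV / [P·(1+y)²] = 11,217.1912 / (273.5118 × 1.238769) = 33.10684.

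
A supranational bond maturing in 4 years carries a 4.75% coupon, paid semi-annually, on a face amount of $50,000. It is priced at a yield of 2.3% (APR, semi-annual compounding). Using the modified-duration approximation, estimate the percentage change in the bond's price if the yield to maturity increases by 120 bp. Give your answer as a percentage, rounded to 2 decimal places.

-4.40%

Periodic yield y = 0.0115. Modified duration first:
  t   CF        PV=CF/(1+0.0115)^t    t·PV
  1     1,187.50     1,173.9990     1,173.9990
  2     1,187.50     1,160.6515     2,321.3030
  3     1,187.50     1,147.4558     3,442.3673
  4     1,187.50     1,134.4101     4,537.6402
  5     1,187.50     1,121.5127     5,607.5633
  6     1,187.50     1,108.7619     6,652.5714
  7     1,187.50     1,096.1561     7,673.0928
  8    51,187.50    46,712.8992   373,703.1936
  Σ                 54,655.8462   405,111.7307
P = 54,655.8462; D_Mac = 7.41205 half-year periods = 3.70602 yrs; D_mod = 3.70602/(1+0.0115) = 3.66389 yrs.
ΔP/P ≈ -D_mod · Δy = -3.66389 × (+0.012) = -0.043967 = -4.3967%.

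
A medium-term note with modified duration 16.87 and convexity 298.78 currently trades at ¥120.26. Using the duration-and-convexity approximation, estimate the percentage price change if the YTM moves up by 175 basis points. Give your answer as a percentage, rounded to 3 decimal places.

Duration effect: -D_mod·Δy = -16.87 × (+0.0175) = -0.295225
Convexity effect: ½·C·(Δy)² = 0.5 × 298.78 × (0.0175)² = +0.0457506875
ΔP/P ≈ -0.295225 + 0.0457506875 = -0.2494743125
= -24.94743125%.

-24.947%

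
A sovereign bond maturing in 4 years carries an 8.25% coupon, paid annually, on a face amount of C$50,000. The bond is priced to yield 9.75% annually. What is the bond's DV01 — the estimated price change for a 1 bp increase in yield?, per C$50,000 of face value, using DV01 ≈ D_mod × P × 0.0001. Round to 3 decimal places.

C$15.416

Periodic yield y = 0.0975.
  t   CF        PV=CF/(1+0.0975)^t    t·PV
  1     4,125.00     3,758.5421     3,758.5421
  2     4,125.00     3,424.6398     6,849.2795
  3     4,125.00     3,120.4007     9,361.2021
  4    54,125.00    37,306.0952   149,224.3806
  Σ                 47,609.6778   169,193.4044
P = 47,609.6778; D_Mac = 3.55376 yrs; D_mod = 3.23805 yrs.
DV01 ≈ 3.23805 × 47,609.6778 × 0.0001 = 15.416256.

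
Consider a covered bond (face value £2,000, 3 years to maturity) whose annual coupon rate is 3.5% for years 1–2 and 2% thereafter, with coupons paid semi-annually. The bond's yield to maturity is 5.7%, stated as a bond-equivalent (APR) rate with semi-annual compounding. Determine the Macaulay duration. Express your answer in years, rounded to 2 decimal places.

Periodic yield y = 0.0285. Discount each cash flow and weight by its period:
  t   CF        PV=CF/(1+0.0285)^t    t·PV
  1        35.00        34.0301        34.0301
  2        35.00        33.0872        66.1743
  3        35.00        32.1703        96.5109
  4        35.00        31.2789       125.1154
  5        20.00        17.3783        86.8917
  6     2,020.00     1,706.5758    10,239.4550
  Σ                  1,854.5206    10,648.1776
Price P = Σ PV = 1,854.5206.
Macaulay duration = Σ(t·PV) / P = 10,648.1776 / 1,854.5206 = 5.74174 half-year periods.
In years: 5.74174 / 2 = 2.87087 years.

2.87 years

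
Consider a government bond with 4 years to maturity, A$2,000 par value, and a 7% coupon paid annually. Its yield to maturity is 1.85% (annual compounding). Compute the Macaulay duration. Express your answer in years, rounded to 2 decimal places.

3.66 years

Periodic yield y = 0.0185. Discount each cash flow and weight by its year:
  t   CF        PV=CF/(1+0.0185)^t    t·PV
  1       140.00       137.4570       137.4570
  2       140.00       134.9603       269.9206
  3       140.00       132.5089       397.5266
  4     2,140.00     1,988.7017     7,954.8067
  Σ                  2,393.6279     8,759.7109
Price P = Σ PV = 2,393.6279.
Macaulay duration = Σ(t·PV) / P = 8,759.7109 / 2,393.6279 = 3.65960 years.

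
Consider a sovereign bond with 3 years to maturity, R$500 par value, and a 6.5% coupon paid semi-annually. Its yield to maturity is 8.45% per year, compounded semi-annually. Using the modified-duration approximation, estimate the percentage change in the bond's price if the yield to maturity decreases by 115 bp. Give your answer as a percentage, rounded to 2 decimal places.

Periodic yield y = 0.04225. Modified duration first:
  t   CF        PV=CF/(1+0.04225)^t    t·PV
  1        16.25        15.5913        15.5913
  2        16.25        14.9592        29.9185
  3        16.25        14.3528        43.0585
  4        16.25        13.7710        55.0840
  5        16.25        13.2128        66.0638
  6       516.25       402.7436     2,416.4616
  Σ                    474.6307     2,626.1777
P = 474.6307; D_Mac = 5.53310 half-year periods = 2.76655 yrs; D_mod = 2.76655/(1+0.04225) = 2.65440 yrs.
ΔP/P ≈ -D_mod · Δy = -2.65440 × (-0.0115) = +0.030526 = +3.0526%.

+3.05%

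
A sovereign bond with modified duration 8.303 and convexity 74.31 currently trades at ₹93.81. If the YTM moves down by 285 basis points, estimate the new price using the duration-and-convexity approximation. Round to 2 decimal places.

₹118.84

Duration effect: -D_mod·Δy = -8.303 × (-0.0285) = +0.2366355
Convexity effect: ½·C·(Δy)² = 0.5 × 74.31 × (-0.0285)² = +0.03017914875
ΔP/P ≈ +0.2366355 + 0.03017914875 = +0.26681464875
New price ≈ 93.81 × (1 + 0.26681464875) = 118.8398821992375.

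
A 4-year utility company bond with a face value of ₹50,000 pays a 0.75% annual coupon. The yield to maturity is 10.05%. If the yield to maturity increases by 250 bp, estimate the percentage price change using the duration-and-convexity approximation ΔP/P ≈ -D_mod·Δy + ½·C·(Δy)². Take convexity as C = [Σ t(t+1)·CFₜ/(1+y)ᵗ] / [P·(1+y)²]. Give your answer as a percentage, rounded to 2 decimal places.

With y = 0.1005:
  t   CF        PV=CF/(1+0.1005)^t    t·PV        t(t+1)·PV
  1       375.00       340.7542       340.7542         681.5084
  2       375.00       309.6358       619.2716       1,857.8148
  3       375.00       281.3592       844.0776       3,376.3105
  4    50,375.00    34,344.3160   137,377.2641     686,886.3203
  Σ                 35,276.0652   139,181.3675     692,801.9540
P = 35,276.0652; D_Mac = 3.94549 yrs; D_mod = 3.58518 yrs; C = 16.21619.
Duration effect: -3.58518 × (+0.025) = -0.089629
Convexity effect: 0.5 × 16.21619 × (0.025)² = +0.0050676
ΔP/P ≈ -0.089629 + 0.0050676 = -0.084562 = -8.4562%.

-8.46%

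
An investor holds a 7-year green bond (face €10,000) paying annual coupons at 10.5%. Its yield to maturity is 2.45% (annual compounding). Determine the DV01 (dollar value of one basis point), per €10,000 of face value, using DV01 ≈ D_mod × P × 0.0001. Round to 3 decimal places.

€8.313

Periodic yield y = 0.0245.
  t   CF        PV=CF/(1+0.0245)^t    t·PV
  1     1,050.00     1,024.8902     1,024.8902
  2     1,050.00     1,000.3809     2,000.7617
  3     1,050.00       976.4576     2,929.3729
  4     1,050.00       953.1065     3,812.4261
  5     1,050.00       930.3138     4,651.5692
  6     1,050.00       908.0662     5,448.3974
  7    11,050.00     9,327.7852    65,294.4967
  Σ                 15,121.0006    85,161.9143
P = 15,121.0006; D_Mac = 5.63203 yrs; D_mod = 5.49734 yrs.
DV01 ≈ 5.49734 × 15,121.0006 × 0.0001 = 8.312534.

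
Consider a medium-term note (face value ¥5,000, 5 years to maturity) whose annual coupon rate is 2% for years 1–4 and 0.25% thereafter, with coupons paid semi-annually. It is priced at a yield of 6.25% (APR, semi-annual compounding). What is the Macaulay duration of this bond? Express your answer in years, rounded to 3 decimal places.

4.754 years

Periodic yield y = 0.03125. Discount each cash flow and weight by its period:
  t   CF        PV=CF/(1+0.03125)^t    t·PV
  1        50.00        48.4848        48.4848
  2        50.00        47.0156        94.0312
  3        50.00        45.5909       136.7727
  4        50.00        44.2094       176.8374
  5        50.00        42.8697       214.3484
  6        50.00        41.5706       249.4236
  7        50.00        40.3109       282.1762
  8        50.00        39.0893       312.7147
  9         6.25         4.7381        42.6429
  10    5,006.25     3,680.2127    36,802.1268
  Σ                  4,034.0920    38,359.5587
Price P = Σ PV = 4,034.0920.
Macaulay duration = Σ(t·PV) / P = 38,359.5587 / 4,034.0920 = 9.50885 half-year periods.
In years: 9.50885 / 2 = 4.75442 years.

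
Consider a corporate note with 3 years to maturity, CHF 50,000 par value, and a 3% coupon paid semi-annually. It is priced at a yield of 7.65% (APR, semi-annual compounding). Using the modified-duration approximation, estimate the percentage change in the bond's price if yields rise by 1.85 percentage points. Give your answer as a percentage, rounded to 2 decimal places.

Periodic yield y = 0.03825. Modified duration first:
  t   CF        PV=CF/(1+0.03825)^t    t·PV
  1       750.00       722.3694       722.3694
  2       750.00       695.7567     1,391.5134
  3       750.00       670.1244     2,010.3733
  4       750.00       645.4365     2,581.7459
  5       750.00       621.6581     3,108.2903
  6    50,750.00    40,515.7990   243,094.7940
  Σ                 43,871.1440   252,909.0861
P = 43,871.1440; D_Mac = 5.76482 half-year periods = 2.88241 yrs; D_mod = 2.88241/(1+0.03825) = 2.77622 yrs.
ΔP/P ≈ -D_mod · Δy = -2.77622 × (+0.0185) = -0.051360 = -5.1360%.

-5.14%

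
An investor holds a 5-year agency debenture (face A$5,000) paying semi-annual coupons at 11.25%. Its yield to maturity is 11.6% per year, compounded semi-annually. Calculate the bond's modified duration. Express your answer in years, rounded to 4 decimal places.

3.7327 years

Periodic yield y = 0.058. First find Macaulay duration:
  t   CF        PV=CF/(1+0.058)^t    t·PV
  1       281.25       265.8318       265.8318
  2       281.25       251.2588       502.5175
  3       281.25       237.4846       712.4539
  4       281.25       224.4656       897.8625
  5       281.25       212.1603     1,060.8017
  6       281.25       200.5296     1,203.1777
  7       281.25       189.5365     1,326.7555
  8       281.25       179.1460     1,433.1682
  9       281.25       169.3252     1,523.9265
  10    5,281.25     3,005.2461    30,052.4615
  Σ                  4,934.9846    38,978.9569
P = 4,934.9846; Macaulay duration = 38,978.9569 / 4,934.9846 = 7.89850 half-year periods = 3.94925 years.
Modified duration = D_Mac / (1 + y) = 3.94925 / 1.058 = 3.73275 years.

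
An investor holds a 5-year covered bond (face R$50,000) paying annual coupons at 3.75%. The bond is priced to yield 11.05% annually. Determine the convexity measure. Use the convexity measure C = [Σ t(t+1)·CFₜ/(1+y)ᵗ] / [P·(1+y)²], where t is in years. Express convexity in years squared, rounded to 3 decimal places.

21.646

With y = 0.1105:
  t   CF        PV=CF/(1+0.1105)^t    t·PV        t(t+1)·PV
  1     1,875.00     1,688.4286     1,688.4286       3,376.8573
  2     1,875.00     1,520.4220     3,040.8440       9,122.5320
  3     1,875.00     1,369.1328     4,107.3985      16,429.5939
  4     1,875.00     1,232.8976     4,931.5906      24,657.9528
  5    51,875.00    30,716.0450   153,580.2250     921,481.3503
  Σ                 36,526.9261   167,348.4867     975,068.2862
P = 36,526.9261.
Convexity = Σ t(t+1)·PV / [P·(1+y)²] = 975,068.2862 / (36,526.9261 × 1.233210) = 21.64636.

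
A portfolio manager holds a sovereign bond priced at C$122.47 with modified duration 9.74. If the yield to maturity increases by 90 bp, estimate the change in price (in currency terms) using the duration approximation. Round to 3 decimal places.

-C$10.736

Duration approximation: ΔP/P ≈ -D_mod · Δy = -9.74 × (+0.009) = -0.087660.
ΔP ≈ 122.47 × (-0.087660) = -10.7357202.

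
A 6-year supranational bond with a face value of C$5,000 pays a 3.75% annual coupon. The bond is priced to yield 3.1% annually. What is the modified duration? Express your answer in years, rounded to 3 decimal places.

Periodic yield y = 0.031. First find Macaulay duration:
  t   CF        PV=CF/(1+0.031)^t    t·PV
  1       187.50       181.8623       181.8623
  2       187.50       176.3941       352.7881
  3       187.50       171.0903       513.2708
  4       187.50       165.9459       663.7837
  5       187.50       160.9563       804.7814
  6     5,187.50     4,319.2279    25,915.3673
  Σ                  5,175.4767    28,431.8536
P = 5,175.4767; Macaulay duration = 28,431.8536 / 5,175.4767 = 5.49357 years.
Modified duration = D_Mac / (1 + y) = 5.49357 / 1.031 = 5.32839 years.

5.328 years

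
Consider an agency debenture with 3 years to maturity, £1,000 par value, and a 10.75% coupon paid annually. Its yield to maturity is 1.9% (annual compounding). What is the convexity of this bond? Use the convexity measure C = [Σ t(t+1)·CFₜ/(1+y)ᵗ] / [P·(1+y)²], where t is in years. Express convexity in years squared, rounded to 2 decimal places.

With y = 0.019:
  t   CF        PV=CF/(1+0.019)^t    t·PV        t(t+1)·PV
  1       107.50       105.4956       105.4956         210.9912
  2       107.50       103.5285       207.0571         621.1712
  3     1,107.50     1,046.6975     3,140.0925      12,560.3699
  Σ                  1,255.7216     3,452.6451      13,392.5323
P = 1,255.7216.
Convexity = Σ t(t+1)·PV / [P·(1+y)²] = 13,392.5323 / (1,255.7216 × 1.038361) = 10.27119.

10.27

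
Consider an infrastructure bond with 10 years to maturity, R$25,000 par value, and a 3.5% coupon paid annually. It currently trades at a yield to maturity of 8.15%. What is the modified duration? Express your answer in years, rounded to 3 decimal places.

7.640 years

Periodic yield y = 0.0815. First find Macaulay duration:
  t   CF        PV=CF/(1+0.0815)^t    t·PV
  1       875.00       809.0615       809.0615
  2       875.00       748.0920     1,496.1840
  3       875.00       691.7171     2,075.1512
  4       875.00       639.5904     2,558.3617
  5       875.00       591.3920     2,956.9599
  6       875.00       546.8257     3,280.9541
  7       875.00       505.6178     3,539.3249
  8       875.00       467.5153     3,740.1227
  9       875.00       432.2842     3,890.5576
  10   25,875.00    11,819.9359   118,199.3588
  Σ                 17,252.0319   142,546.0364
P = 17,252.0319; Macaulay duration = 142,546.0364 / 17,252.0319 = 8.26257 years.
Modified duration = D_Mac / (1 + y) = 8.26257 / 1.0815 = 7.63991 years.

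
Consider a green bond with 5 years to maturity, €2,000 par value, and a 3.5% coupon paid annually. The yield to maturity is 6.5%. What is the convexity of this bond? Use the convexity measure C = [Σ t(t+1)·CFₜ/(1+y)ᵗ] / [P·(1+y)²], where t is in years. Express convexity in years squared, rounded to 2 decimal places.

23.98

With y = 0.065:
  t   CF        PV=CF/(1+0.065)^t    t·PV        t(t+1)·PV
  1        70.00        65.7277        65.7277         131.4554
  2        70.00        61.7161       123.4323         370.2969
  3        70.00        57.9494       173.8483         695.3932
  4        70.00        54.4126       217.6505       1,088.2523
  5     2,070.00     1,510.8533     7,554.2667      45,325.5999
  Σ                  1,750.6592     8,134.9254      47,610.9978
P = 1,750.6592.
Convexity = Σ t(t+1)·PV / [P·(1+y)²] = 47,610.9978 / (1,750.6592 × 1.134225) = 23.97764.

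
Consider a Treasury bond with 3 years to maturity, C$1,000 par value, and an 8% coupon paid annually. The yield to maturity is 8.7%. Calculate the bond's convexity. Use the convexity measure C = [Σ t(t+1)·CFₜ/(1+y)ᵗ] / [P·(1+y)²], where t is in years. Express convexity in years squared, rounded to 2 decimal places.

9.17

With y = 0.087:
  t   CF        PV=CF/(1+0.087)^t    t·PV        t(t+1)·PV
  1        80.00        73.5971        73.5971         147.1941
  2        80.00        67.7066       135.4132         406.2395
  3     1,080.00       840.8821     2,522.6464      10,090.5856
  Σ                    982.1858     2,731.6566      10,644.0192
P = 982.1858.
Convexity = Σ t(t+1)·PV / [P·(1+y)²] = 10,644.0192 / (982.1858 × 1.181569) = 9.17177.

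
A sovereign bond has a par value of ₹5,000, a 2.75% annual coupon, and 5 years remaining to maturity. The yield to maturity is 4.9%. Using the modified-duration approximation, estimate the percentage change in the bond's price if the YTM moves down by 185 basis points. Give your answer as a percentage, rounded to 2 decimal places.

+8.33%

Periodic yield y = 0.049. Modified duration first:
  t   CF        PV=CF/(1+0.049)^t    t·PV
  1       137.50       131.0772       131.0772
  2       137.50       124.9544       249.9089
  3       137.50       119.1177       357.3530
  4       137.50       113.5536       454.2142
  5     5,137.50     4,044.5890    20,222.9449
  Σ                  4,533.2919    21,415.4983
P = 4,533.2919; D_Mac = 4.72405 yrs; D_mod = 4.72405/(1+0.049) = 4.50338 yrs.
ΔP/P ≈ -D_mod · Δy = -4.50338 × (-0.0185) = +0.083313 = +8.3313%.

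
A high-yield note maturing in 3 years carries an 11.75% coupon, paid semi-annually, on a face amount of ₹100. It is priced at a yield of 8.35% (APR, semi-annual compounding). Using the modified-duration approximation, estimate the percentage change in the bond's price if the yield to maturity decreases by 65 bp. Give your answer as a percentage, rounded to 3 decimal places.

Periodic yield y = 0.04175. Modified duration first:
  t   CF        PV=CF/(1+0.04175)^t    t·PV
  1        5.875         5.6395         5.6395
  2        5.875         5.4135        10.8271
  3        5.875         5.1966        15.5897
  4        5.875         4.9883        19.9533
  5        5.875         4.7884        23.9420
  6      105.875        82.8347       497.0083
  Σ                    108.8611       572.9599
P = 108.8611; D_Mac = 5.26322 half-year periods = 2.63161 yrs; D_mod = 2.63161/(1+0.04175) = 2.52614 yrs.
ΔP/P ≈ -D_mod · Δy = -2.52614 × (-0.0065) = +0.016420 = +1.6420%.

+1.642%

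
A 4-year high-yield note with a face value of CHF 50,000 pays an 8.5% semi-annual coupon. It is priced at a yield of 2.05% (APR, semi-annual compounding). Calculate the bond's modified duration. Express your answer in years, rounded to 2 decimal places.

3.50 years

Periodic yield y = 0.01025. First find Macaulay duration:
  t   CF        PV=CF/(1+0.01025)^t    t·PV
  1     2,125.00     2,103.4397     2,103.4397
  2     2,125.00     2,082.0982     4,164.1965
  3     2,125.00     2,060.9733     6,182.9198
  4     2,125.00     2,040.0626     8,160.2505
  5     2,125.00     2,019.3641    10,096.8207
  6     2,125.00     1,998.8757    11,993.2540
  7     2,125.00     1,978.5951    13,850.1654
  8    52,125.00    48,041.3491   384,330.7930
  Σ                 62,324.7578   440,881.8396
P = 62,324.7578; Macaulay duration = 440,881.8396 / 62,324.7578 = 7.07394 half-year periods = 3.53697 years.
Modified duration = D_Mac / (1 + y) = 3.53697 / 1.01025 = 3.50109 years.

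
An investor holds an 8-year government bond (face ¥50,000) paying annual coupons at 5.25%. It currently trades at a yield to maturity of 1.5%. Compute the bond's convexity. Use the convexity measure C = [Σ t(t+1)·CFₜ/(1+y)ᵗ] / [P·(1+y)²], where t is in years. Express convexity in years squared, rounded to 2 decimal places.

With y = 0.015:
  t   CF        PV=CF/(1+0.015)^t    t·PV        t(t+1)·PV
  1     2,625.00     2,586.2069     2,586.2069       5,172.4138
  2     2,625.00     2,547.9871     5,095.9742      15,287.9225
  3     2,625.00     2,510.3321     7,530.9963      30,123.9853
  4     2,625.00     2,473.2336     9,892.9344      49,464.6721
  5     2,625.00     2,436.6834    12,183.4168      73,100.5006
  6     2,625.00     2,400.6733    14,404.0395     100,828.2767
  7     2,625.00     2,365.1953    16,556.3673     132,450.9382
  8    52,625.00    46,715.7979   373,726.3831   3,363,537.4481
  Σ                 64,036.1095   441,976.3185   3,769,966.1574
P = 64,036.1095.
Convexity = Σ t(t+1)·PV / [P·(1+y)²] = 3,769,966.1574 / (64,036.1095 × 1.030225) = 57.14529.

57.15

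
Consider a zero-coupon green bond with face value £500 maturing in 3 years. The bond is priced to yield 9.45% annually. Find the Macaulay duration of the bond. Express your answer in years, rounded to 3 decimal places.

A zero-coupon bond has a single cash flow at maturity, so its Macaulay duration equals its maturity: 3 years.

3.000 years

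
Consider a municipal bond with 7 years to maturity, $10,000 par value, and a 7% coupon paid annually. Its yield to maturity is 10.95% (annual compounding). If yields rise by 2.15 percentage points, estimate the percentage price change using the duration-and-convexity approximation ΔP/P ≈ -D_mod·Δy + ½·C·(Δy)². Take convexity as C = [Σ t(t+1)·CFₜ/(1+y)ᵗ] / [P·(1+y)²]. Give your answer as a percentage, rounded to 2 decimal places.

With y = 0.1095:
  t   CF        PV=CF/(1+0.1095)^t    t·PV        t(t+1)·PV
  1       700.00       630.9148       630.9148       1,261.8297
  2       700.00       568.6479     1,137.2958       3,411.8873
  3       700.00       512.5263     1,537.5788       6,150.3151
  4       700.00       461.9435     1,847.7738       9,238.8690
  5       700.00       416.3528     2,081.7641      12,490.5845
  6       700.00       375.2617     2,251.5700      15,760.9899
  7    10,700.00     5,170.0249    36,190.1740     289,521.3924
  Σ                  8,135.6718    45,677.0713     337,835.8678
P = 8,135.6718; D_Mac = 5.61442 yrs; D_mod = 5.06031 yrs; C = 33.73321.
Duration effect: -5.06031 × (+0.0215) = -0.108797
Convexity effect: 0.5 × 33.73321 × (0.0215)² = +0.0077966
ΔP/P ≈ -0.108797 + 0.0077966 = -0.101000 = -10.1000%.

-10.10%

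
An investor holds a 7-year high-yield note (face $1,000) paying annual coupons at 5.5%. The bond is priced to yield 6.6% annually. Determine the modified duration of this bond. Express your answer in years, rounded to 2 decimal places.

5.59 years

Periodic yield y = 0.066. First find Macaulay duration:
  t   CF        PV=CF/(1+0.066)^t    t·PV
  1        55.00        51.5947        51.5947
  2        55.00        48.4003        96.8007
  3        55.00        45.4037       136.2110
  4        55.00        42.5926       170.3703
  5        55.00        39.9555       199.7775
  6        55.00        37.4817       224.8903
  7     1,055.00       674.4535     4,721.1747
  Σ                    939.8821     5,600.8192
P = 939.8821; Macaulay duration = 5,600.8192 / 939.8821 = 5.95907 years.
Modified duration = D_Mac / (1 + y) = 5.95907 / 1.066 = 5.59012 years.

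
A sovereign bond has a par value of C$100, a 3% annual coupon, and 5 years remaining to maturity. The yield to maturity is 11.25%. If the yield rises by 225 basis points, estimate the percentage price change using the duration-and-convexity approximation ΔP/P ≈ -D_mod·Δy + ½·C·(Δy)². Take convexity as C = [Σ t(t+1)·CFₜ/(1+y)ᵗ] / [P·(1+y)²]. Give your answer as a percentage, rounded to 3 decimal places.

-8.848%

With y = 0.1125:
  t   CF        PV=CF/(1+0.1125)^t    t·PV        t(t+1)·PV
  1         3.00         2.6966         2.6966           5.3933
  2         3.00         2.4239         4.8479          14.5436
  3         3.00         2.1788         6.5365          26.1458
  4         3.00         1.9585         7.8340          39.1698
  5       103.00        60.4418       302.2088       1,813.2529
  Σ                     69.6996       324.1237       1,898.5054
P = 69.6996; D_Mac = 4.65029 yrs; D_mod = 4.18004 yrs; C = 22.00804.
Duration effect: -4.18004 × (+0.0225) = -0.094051
Convexity effect: 0.5 × 22.00804 × (0.0225)² = +0.0055708
ΔP/P ≈ -0.094051 + 0.0055708 = -0.088480 = -8.8480%.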